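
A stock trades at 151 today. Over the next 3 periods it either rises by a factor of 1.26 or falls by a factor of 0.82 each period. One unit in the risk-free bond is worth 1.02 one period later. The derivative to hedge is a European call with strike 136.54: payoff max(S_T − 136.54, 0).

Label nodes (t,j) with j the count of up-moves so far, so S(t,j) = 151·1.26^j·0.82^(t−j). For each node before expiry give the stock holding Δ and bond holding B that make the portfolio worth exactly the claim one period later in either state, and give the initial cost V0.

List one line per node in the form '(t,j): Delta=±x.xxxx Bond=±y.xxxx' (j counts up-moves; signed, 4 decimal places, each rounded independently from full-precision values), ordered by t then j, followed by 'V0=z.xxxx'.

(0,0): Delta=0.7460 Bond=-78.8645
(1,0): Delta=0.4911 Bond=-48.8826
(1,1): Delta=0.9450 Bond=-118.3128
(2,0): Delta=0.0000 Bond=0.0000
(2,1): Delta=0.8746 Bond=-109.6926
(2,2): Delta=1.0000 Bond=-133.8627
V0=33.7750

Since d<R<u, set p* = (R−d)/(u−d) = 0.4545; price each node as the discounted p*-expectation of its children.
At expiry t=3: V(3,0)=0.0000, V(3,1)=0.0000, V(3,2)=60.0366, V(3,3)=165.5168
(2,0): S=101.5324. Δ = (V_up−V_dn)/(S_up−S_dn) = (0.0000−0.0000)/(127.9308−83.2566) = 0.0000. V = [p*·0.0000 + (1−p*)·0.0000]/1.02 = 0.0000. B = V − Δ·S = 0.0000.
(2,1): S=156.0132. Δ = (V_up−V_dn)/(S_up−S_dn) = (60.0366−0.0000)/(196.5766−127.9308) = 0.8746. V = [p*·60.0366 + (1−p*)·0.0000]/1.02 = 26.7543. B = V − Δ·S = -109.6926.
(2,2): S=239.7276. Δ = (V_up−V_dn)/(S_up−S_dn) = (165.5168−60.0366)/(302.0568−196.5766) = 1.0000. V = [p*·165.5168 + (1−p*)·60.0366]/1.02 = 105.8649. B = V − Δ·S = -133.8627.
(1,0): S=123.8200. Δ = (V_up−V_dn)/(S_up−S_dn) = (26.7543−0.0000)/(156.0132−101.5324) = 0.4911. V = [p*·26.7543 + (1−p*)·0.0000]/1.02 = 11.9226. B = V − Δ·S = -48.8826.
(1,1): S=190.2600. Δ = (V_up−V_dn)/(S_up−S_dn) = (105.8649−26.7543)/(239.7276−156.0132) = 0.9450. V = [p*·105.8649 + (1−p*)·26.7543]/1.02 = 61.4840. B = V − Δ·S = -118.3128.
(0,0): S=151.0000. Δ = (V_up−V_dn)/(S_up−S_dn) = (61.4840−11.9226)/(190.2600−123.8200) = 0.7460. V = [p*·61.4840 + (1−p*)·11.9226]/1.02 = 33.7750. B = V − Δ·S = -78.8645.
The time-0 hedge costs 33.7750, which is the no-arbitrage price.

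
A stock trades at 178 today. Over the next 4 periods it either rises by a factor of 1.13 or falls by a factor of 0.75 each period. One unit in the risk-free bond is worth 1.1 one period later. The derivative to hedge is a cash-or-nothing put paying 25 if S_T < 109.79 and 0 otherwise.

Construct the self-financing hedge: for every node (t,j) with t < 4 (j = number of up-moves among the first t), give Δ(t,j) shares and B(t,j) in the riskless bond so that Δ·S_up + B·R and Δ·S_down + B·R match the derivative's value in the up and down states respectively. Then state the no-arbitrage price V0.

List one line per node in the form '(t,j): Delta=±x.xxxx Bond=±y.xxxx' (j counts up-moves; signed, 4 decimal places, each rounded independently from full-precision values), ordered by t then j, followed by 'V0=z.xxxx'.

(0,0): Delta=-0.0048 Bond=0.8829
(1,0): Delta=-0.0592 Bond=8.2399
(1,1): Delta=-0.0017 Bond=0.3481
(2,0): Delta=-0.5502 Bond=58.2204
(2,1): Delta=-0.0313 Bond=4.8505
(2,2): Delta=0.0000 Bond=0.0000
(3,0): Delta=0.0000 Bond=22.7273
(3,1): Delta=-0.5815 Bond=67.5837
(3,2): Delta=0.0000 Bond=0.0000
(3,3): Delta=0.0000 Bond=0.0000
V0=0.0316

Under the risk-neutral measure, an up-move has probability p* = (R−d)/(u−d) = 0.9211 and values discount at R = 1.1.
At expiry t=4: V(4,0)=25.0000, V(4,1)=25.0000, V(4,2)=0.0000, V(4,3)=0.0000, V(4,4)=0.0000
(3,0): S=75.0938. Δ = (V_up−V_dn)/(S_up−S_dn) = (25.0000−25.0000)/(84.8559−56.3203) = 0.0000. V = [p*·25.0000 + (1−p*)·25.0000]/1.1 = 22.7273. B = V − Δ·S = 22.7273.
(3,1): S=113.1412. Δ = (V_up−V_dn)/(S_up−S_dn) = (0.0000−25.0000)/(127.8496−84.8559) = -0.5815. V = [p*·0.0000 + (1−p*)·25.0000]/1.1 = 1.7943. B = V − Δ·S = 67.5837.
(3,2): S=170.4661. Δ = (V_up−V_dn)/(S_up−S_dn) = (0.0000−0.0000)/(192.6267−127.8496) = 0.0000. V = [p*·0.0000 + (1−p*)·0.0000]/1.1 = 0.0000. B = V − Δ·S = 0.0000.
(3,3): S=256.8357. Δ = (V_up−V_dn)/(S_up−S_dn) = (0.0000−0.0000)/(290.2243−192.6267) = 0.0000. V = [p*·0.0000 + (1−p*)·0.0000]/1.1 = 0.0000. B = V − Δ·S = 0.0000.
(2,0): S=100.1250. Δ = (V_up−V_dn)/(S_up−S_dn) = (1.7943−22.7273)/(113.1412−75.0938) = -0.5502. V = [p*·1.7943 + (1−p*)·22.7273]/1.1 = 3.1335. B = V − Δ·S = 58.2204.
(2,1): S=150.8550. Δ = (V_up−V_dn)/(S_up−S_dn) = (0.0000−1.7943)/(170.4661−113.1412) = -0.0313. V = [p*·0.0000 + (1−p*)·1.7943]/1.1 = 0.1288. B = V − Δ·S = 4.8505.
(2,2): S=227.2882. Δ = (V_up−V_dn)/(S_up−S_dn) = (0.0000−0.0000)/(256.8357−170.4661) = 0.0000. V = [p*·0.0000 + (1−p*)·0.0000]/1.1 = 0.0000. B = V − Δ·S = 0.0000.
(1,0): S=133.5000. Δ = (V_up−V_dn)/(S_up−S_dn) = (0.1288−3.1335)/(150.8550−100.1250) = -0.0592. V = [p*·0.1288 + (1−p*)·3.1335]/1.1 = 0.3327. B = V − Δ·S = 8.2399.
(1,1): S=201.1400. Δ = (V_up−V_dn)/(S_up−S_dn) = (0.0000−0.1288)/(227.2882−150.8550) = -0.0017. V = [p*·0.0000 + (1−p*)·0.1288]/1.1 = 0.0092. B = V − Δ·S = 0.3481.
(0,0): S=178.0000. Δ = (V_up−V_dn)/(S_up−S_dn) = (0.0092−0.3327)/(201.1400−133.5000) = -0.0048. V = [p*·0.0092 + (1−p*)·0.3327]/1.1 = 0.0316. B = V − Δ·S = 0.8829.
Self-financing check: at every node Δ·S+B equals the discounted successor values.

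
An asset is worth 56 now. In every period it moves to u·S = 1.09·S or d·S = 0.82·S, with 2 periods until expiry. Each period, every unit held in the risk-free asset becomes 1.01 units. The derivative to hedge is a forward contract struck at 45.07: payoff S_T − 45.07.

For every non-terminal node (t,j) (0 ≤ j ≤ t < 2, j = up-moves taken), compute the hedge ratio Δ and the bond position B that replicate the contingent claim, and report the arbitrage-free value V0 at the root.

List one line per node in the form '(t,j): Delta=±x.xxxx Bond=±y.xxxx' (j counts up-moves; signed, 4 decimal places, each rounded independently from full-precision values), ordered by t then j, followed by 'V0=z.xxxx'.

Under the risk-neutral measure, an up-move has probability p* = (R−d)/(u−d) = 0.7037 and values discount at R = 1.01.
Terminal payoffs: V(2,0)=-7.4156, V(2,1)=4.9828, V(2,2)=21.4636
Node (1,0) S=45.9200: V=(p*·4.9828+(1−p*)·-7.4156)/1.01=1.2962; Δ=(4.9828−-7.4156)/(50.0528−37.6544)=1.0000; B=V−Δ·S=-44.6238
Node (1,1) S=61.0400: V=(p*·21.4636+(1−p*)·4.9828)/1.01=16.4162; Δ=(21.4636−4.9828)/(66.5336−50.0528)=1.0000; B=V−Δ·S=-44.6238
Node (0,0) S=56.0000: V=(p*·16.4162+(1−p*)·1.2962)/1.01=11.8181; Δ=(16.4162−1.2962)/(61.0400−45.9200)=1.0000; B=V−Δ·S=-44.1819
The time-0 hedge costs 11.8181, which is the no-arbitrage price.

(0,0): Delta=1.0000 Bond=-44.1819
(1,0): Delta=1.0000 Bond=-44.6238
(1,1): Delta=1.0000 Bond=-44.6238
V0=11.8181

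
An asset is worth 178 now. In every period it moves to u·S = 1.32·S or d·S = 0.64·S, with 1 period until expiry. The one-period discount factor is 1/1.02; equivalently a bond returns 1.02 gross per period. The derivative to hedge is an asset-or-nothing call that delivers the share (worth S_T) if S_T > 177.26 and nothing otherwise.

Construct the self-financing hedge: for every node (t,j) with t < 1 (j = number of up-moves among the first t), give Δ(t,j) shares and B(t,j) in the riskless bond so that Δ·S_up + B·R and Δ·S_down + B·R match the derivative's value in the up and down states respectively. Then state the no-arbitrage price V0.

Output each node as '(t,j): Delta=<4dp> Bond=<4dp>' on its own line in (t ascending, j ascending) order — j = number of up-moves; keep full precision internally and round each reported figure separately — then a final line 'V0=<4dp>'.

Risk-neutral probability p* = (R−d)/(u−d) = (1.02−0.64)/(1.32−0.64) = 0.5588.
Payoff layer (t=1): V(1,0)=0.0000, V(1,1)=234.9600
(0,0): S=178.0000. Δ = (V_up−V_dn)/(S_up−S_dn) = (234.9600−0.0000)/(234.9600−113.9200) = 1.9412. V = [p*·234.9600 + (1−p*)·0.0000]/1.02 = 128.7266. B = V − Δ·S = -216.8028.
Each (Δ,B) replicates both successor values, so the strategy is self-financing and V0 is arbitrage-free.

(0,0): Delta=1.9412 Bond=-216.8028
V0=128.7266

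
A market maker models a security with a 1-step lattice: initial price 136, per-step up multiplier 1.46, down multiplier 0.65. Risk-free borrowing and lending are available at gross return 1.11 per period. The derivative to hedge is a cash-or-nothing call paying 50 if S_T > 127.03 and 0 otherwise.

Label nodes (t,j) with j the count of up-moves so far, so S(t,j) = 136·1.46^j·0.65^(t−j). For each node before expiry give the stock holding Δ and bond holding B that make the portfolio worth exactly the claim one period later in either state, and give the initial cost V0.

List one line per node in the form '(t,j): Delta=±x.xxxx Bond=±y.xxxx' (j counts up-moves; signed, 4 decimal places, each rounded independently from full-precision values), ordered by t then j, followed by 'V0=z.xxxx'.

(0,0): Delta=0.4539 Bond=-36.1473
V0=25.5811

The replicating-portfolio and risk-neutral prices coincide; use p* = (1.11−0.65)/(1.46−0.65) = 0.5679 for the latter.
At expiry t=1: V(1,0)=0.0000, V(1,1)=50.0000
  t=0,j=0: stock 136.0000 → up 198.5600 (V=50.0000), down 88.4000 (V=0.0000). Price 25.5811; hedge Δ=0.4539, bond B=-36.1473.
Self-financing check: at every node Δ·S+B equals the discounted successor values.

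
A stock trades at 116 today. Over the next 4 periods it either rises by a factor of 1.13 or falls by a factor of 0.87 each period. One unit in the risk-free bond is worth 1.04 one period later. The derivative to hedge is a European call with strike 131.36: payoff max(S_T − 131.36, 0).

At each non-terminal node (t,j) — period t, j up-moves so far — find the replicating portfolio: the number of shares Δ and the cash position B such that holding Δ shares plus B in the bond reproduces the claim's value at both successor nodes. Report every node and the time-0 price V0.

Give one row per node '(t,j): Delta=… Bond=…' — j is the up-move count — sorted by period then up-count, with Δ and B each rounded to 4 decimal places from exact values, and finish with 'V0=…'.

(0,0): Delta=0.5451 Bond=-49.4920
(1,0): Delta=0.2148 Bond=-18.1314
(1,1): Delta=0.6798 Bond=-69.1225
(2,0): Delta=0.0000 Bond=0.0000
(2,1): Delta=0.3023 Bond=-28.8395
(2,2): Delta=0.8336 Bond=-94.6774
(3,0): Delta=0.0000 Bond=0.0000
(3,1): Delta=0.0000 Bond=0.0000
(3,2): Delta=0.4255 Bond=-45.8718
(3,3): Delta=1.0000 Bond=-126.3077
V0=13.7432

Risk-neutral probability p* = (R−d)/(u−d) = (1.04−0.87)/(1.13−0.87) = 0.6538.
Terminal values V(4,·): V(4,0)=0.0000, V(4,1)=0.0000, V(4,2)=0.0000, V(4,3)=14.2572, V(4,4)=57.7749
  t=3,j=0: stock 76.3863 → up 86.3166 (V=0.0000), down 66.4561 (V=0.0000). Price 0.0000; hedge Δ=0.0000, bond B=0.0000.
  t=3,j=1: stock 99.2145 → up 112.1123 (V=0.0000), down 86.3166 (V=0.0000). Price 0.0000; hedge Δ=0.0000, bond B=0.0000.
  t=3,j=2: stock 128.8647 → up 145.6172 (V=14.2572), down 112.1123 (V=0.0000). Price 8.9635; hedge Δ=0.4255, bond B=-45.8718.
  t=3,j=3: stock 167.3761 → up 189.1349 (V=57.7749), down 145.6172 (V=14.2572). Price 41.0684; hedge Δ=1.0000, bond B=-126.3077.
  t=2,j=0: stock 87.8004 → up 99.2145 (V=0.0000), down 76.3863 (V=0.0000). Price 0.0000; hedge Δ=0.0000, bond B=0.0000.
  t=2,j=1: stock 114.0396 → up 128.8647 (V=8.9635), down 99.2145 (V=0.0000). Price 5.6353; hedge Δ=0.3023, bond B=-28.8395.
  t=2,j=2: stock 148.1204 → up 167.3761 (V=41.0684), down 128.8647 (V=8.9635). Price 28.8030; hedge Δ=0.8336, bond B=-94.6774.
  t=1,j=0: stock 100.9200 → up 114.0396 (V=5.6353), down 87.8004 (V=0.0000). Price 3.5429; hedge Δ=0.2148, bond B=-18.1314.
  t=1,j=1: stock 131.0800 → up 148.1204 (V=28.8030), down 114.0396 (V=5.6353). Price 19.9841; hedge Δ=0.6798, bond B=-69.1225.
  t=0,j=0: stock 116.0000 → up 131.0800 (V=19.9841), down 100.9200 (V=3.5429). Price 13.7432; hedge Δ=0.5451, bond B=-49.4920.
Root portfolio cost Δ·116+B reproduces V0=13.7432.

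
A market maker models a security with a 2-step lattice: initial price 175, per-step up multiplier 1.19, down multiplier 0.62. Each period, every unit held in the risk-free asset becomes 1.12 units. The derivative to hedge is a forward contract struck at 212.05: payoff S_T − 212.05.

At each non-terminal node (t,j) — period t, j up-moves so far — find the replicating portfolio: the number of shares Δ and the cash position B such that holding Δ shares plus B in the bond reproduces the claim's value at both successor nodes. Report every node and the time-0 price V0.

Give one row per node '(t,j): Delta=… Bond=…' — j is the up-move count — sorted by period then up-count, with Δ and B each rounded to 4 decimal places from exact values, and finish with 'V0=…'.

Under the risk-neutral measure, an up-move has probability p* = (R−d)/(u−d) = 0.8772 and values discount at R = 1.12.
Terminal payoffs: V(2,0)=-144.7800, V(2,1)=-82.9350, V(2,2)=35.7675
(1,0): S=108.5000. Δ = (V_up−V_dn)/(S_up−S_dn) = (-82.9350−-144.7800)/(129.1150−67.2700) = 1.0000. V = [p*·-82.9350 + (1−p*)·-144.7800]/1.12 = -80.8304. B = V − Δ·S = -189.3304.
(1,1): S=208.2500. Δ = (V_up−V_dn)/(S_up−S_dn) = (35.7675−-82.9350)/(247.8175−129.1150) = 1.0000. V = [p*·35.7675 + (1−p*)·-82.9350]/1.12 = 18.9196. B = V − Δ·S = -189.3304.
(0,0): S=175.0000. Δ = (V_up−V_dn)/(S_up−S_dn) = (18.9196−-80.8304)/(208.2500−108.5000) = 1.0000. V = [p*·18.9196 + (1−p*)·-80.8304]/1.12 = 5.9550. B = V − Δ·S = -169.0450.
The time-0 hedge costs 5.9550, which is the no-arbitrage price.

(0,0): Delta=1.0000 Bond=-169.0450
(1,0): Delta=1.0000 Bond=-189.3304
(1,1): Delta=1.0000 Bond=-189.3304
V0=5.9550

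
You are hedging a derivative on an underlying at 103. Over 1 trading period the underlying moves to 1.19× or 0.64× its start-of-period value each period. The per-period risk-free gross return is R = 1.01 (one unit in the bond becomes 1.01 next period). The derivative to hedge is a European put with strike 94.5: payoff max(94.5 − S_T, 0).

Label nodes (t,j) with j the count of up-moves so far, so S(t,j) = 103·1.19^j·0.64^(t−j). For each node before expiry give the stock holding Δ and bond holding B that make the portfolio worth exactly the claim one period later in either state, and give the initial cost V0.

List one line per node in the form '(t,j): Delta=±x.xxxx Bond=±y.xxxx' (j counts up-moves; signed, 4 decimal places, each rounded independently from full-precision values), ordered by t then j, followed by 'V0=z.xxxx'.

(0,0): Delta=-0.5045 Bond=61.2245
V0=9.2608

No-arbitrage ⇒ martingale measure with p* = (R−d)/(u−d) = 0.6727.
At expiry t=1: V(1,0)=28.5800, V(1,1)=0.0000
Node (0,0) S=103.0000: V=(p*·0.0000+(1−p*)·28.5800)/1.01=9.2608; Δ=(0.0000−28.5800)/(122.5700−65.9200)=-0.5045; B=V−Δ·S=61.2245
The time-0 hedge costs 9.2608, which is the no-arbitrage price.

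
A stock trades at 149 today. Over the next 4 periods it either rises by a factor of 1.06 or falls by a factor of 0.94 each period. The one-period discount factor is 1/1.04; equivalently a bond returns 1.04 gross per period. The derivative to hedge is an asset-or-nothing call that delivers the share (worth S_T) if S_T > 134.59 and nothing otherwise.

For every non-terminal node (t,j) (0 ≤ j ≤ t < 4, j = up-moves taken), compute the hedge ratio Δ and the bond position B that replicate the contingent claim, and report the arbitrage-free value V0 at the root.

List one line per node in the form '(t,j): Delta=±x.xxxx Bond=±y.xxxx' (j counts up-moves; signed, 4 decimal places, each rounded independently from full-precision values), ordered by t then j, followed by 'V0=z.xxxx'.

(0,0): Delta=1.4495 Bond=-68.7867
(1,0): Delta=2.9818 Bond=-286.1527
(1,1): Delta=1.1778 Bond=-28.6153
(2,0): Delta=7.5027 Bond=-892.7963
(2,1): Delta=2.1800 Bond=-178.5593
(2,2): Delta=1.0000 Bond=0.0000
(3,0): Delta=0.0000 Bond=0.0000
(3,1): Delta=8.8333 Bond=-1114.2098
(3,2): Delta=1.0000 Bond=0.0000
(3,3): Delta=1.0000 Bond=0.0000
V0=147.1928

No-arbitrage ⇒ martingale measure with p* = (R−d)/(u−d) = 0.8333.
At expiry t=4: V(4,0)=0.0000, V(4,1)=0.0000, V(4,2)=147.9291, V(4,3)=166.8137, V(4,4)=188.1091
Node (3,0) S=123.7570: V=(p*·0.0000+(1−p*)·0.0000)/1.04=0.0000; Δ=(0.0000−0.0000)/(131.1824−116.3316)=0.0000; B=V−Δ·S=0.0000
Node (3,1) S=139.5558: V=(p*·147.9291+(1−p*)·0.0000)/1.04=118.5330; Δ=(147.9291−0.0000)/(147.9291−131.1824)=8.8333; B=V−Δ·S=-1114.2098
Node (3,2) S=157.3714: V=(p*·166.8137+(1−p*)·147.9291)/1.04=157.3714; Δ=(166.8137−147.9291)/(166.8137−147.9291)=1.0000; B=V−Δ·S=0.0000
Node (3,3) S=177.4614: V=(p*·188.1091+(1−p*)·166.8137)/1.04=177.4614; Δ=(188.1091−166.8137)/(188.1091−166.8137)=1.0000; B=V−Δ·S=0.0000
Node (2,0) S=131.6564: V=(p*·118.5330+(1−p*)·0.0000)/1.04=94.9783; Δ=(118.5330−0.0000)/(139.5558−123.7570)=7.5027; B=V−Δ·S=-892.7963
Node (2,1) S=148.4636: V=(p*·157.3714+(1−p*)·118.5330)/1.04=145.0946; Δ=(157.3714−118.5330)/(157.3714−139.5558)=2.1800; B=V−Δ·S=-178.5593
Node (2,2) S=167.4164: V=(p*·177.4614+(1−p*)·157.3714)/1.04=167.4164; Δ=(177.4614−157.3714)/(177.4614−157.3714)=1.0000; B=V−Δ·S=0.0000
Node (1,0) S=140.0600: V=(p*·145.0946+(1−p*)·94.9783)/1.04=131.4826; Δ=(145.0946−94.9783)/(148.4636−131.6564)=2.9818; B=V−Δ·S=-286.1527
Node (1,1) S=157.9400: V=(p*·167.4164+(1−p*)·145.0946)/1.04=157.4001; Δ=(167.4164−145.0946)/(167.4164−148.4636)=1.1778; B=V−Δ·S=-28.6153
Node (0,0) S=149.0000: V=(p*·157.4001+(1−p*)·131.4826)/1.04=147.1928; Δ=(157.4001−131.4826)/(157.9400−140.0600)=1.4495; B=V−Δ·S=-68.7867
Check: Δ(0,0)·S0 + B(0,0) = 147.1928 = V0.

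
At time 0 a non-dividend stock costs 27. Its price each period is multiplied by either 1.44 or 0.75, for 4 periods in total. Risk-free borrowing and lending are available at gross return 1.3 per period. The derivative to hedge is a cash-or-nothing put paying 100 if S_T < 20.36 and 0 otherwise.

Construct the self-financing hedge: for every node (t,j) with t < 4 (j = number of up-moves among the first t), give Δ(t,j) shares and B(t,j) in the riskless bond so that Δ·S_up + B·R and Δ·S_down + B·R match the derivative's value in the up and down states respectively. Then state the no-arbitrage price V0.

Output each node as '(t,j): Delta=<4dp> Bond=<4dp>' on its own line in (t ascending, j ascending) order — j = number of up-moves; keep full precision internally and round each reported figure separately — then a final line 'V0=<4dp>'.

Since d<R<u, set p* = (R−d)/(u−d) = 0.7971; price each node as the discounted p*-expectation of its children.
Payoff layer (t=4): V(4,0)=100.0000, V(4,1)=100.0000, V(4,2)=0.0000, V(4,3)=0.0000, V(4,4)=0.0000
Node (3,0) S=11.3906: V=(p*·100.0000+(1−p*)·100.0000)/1.3=76.9231; Δ=(100.0000−100.0000)/(16.4025−8.5430)=0.0000; B=V−Δ·S=76.9231
Node (3,1) S=21.8700: V=(p*·0.0000+(1−p*)·100.0000)/1.3=15.6076; Δ=(0.0000−100.0000)/(31.4928−16.4025)=-6.6268; B=V−Δ·S=160.5351
Node (3,2) S=41.9904: V=(p*·0.0000+(1−p*)·0.0000)/1.3=0.0000; Δ=(0.0000−0.0000)/(60.4662−31.4928)=0.0000; B=V−Δ·S=0.0000
Node (3,3) S=80.6216: V=(p*·0.0000+(1−p*)·0.0000)/1.3=0.0000; Δ=(0.0000−0.0000)/(116.0951−60.4662)=0.0000; B=V−Δ·S=0.0000
Node (2,0) S=15.1875: V=(p*·15.6076+(1−p*)·76.9231)/1.3=21.5757; Δ=(15.6076−76.9231)/(21.8700−11.3906)=-5.8511; B=V−Δ·S=110.4387
Node (2,1) S=29.1600: V=(p*·0.0000+(1−p*)·15.6076)/1.3=2.4360; Δ=(0.0000−15.6076)/(41.9904−21.8700)=-0.7757; B=V−Δ·S=25.0556
Node (2,2) S=55.9872: V=(p*·0.0000+(1−p*)·0.0000)/1.3=0.0000; Δ=(0.0000−0.0000)/(80.6216−41.9904)=0.0000; B=V−Δ·S=0.0000
Node (1,0) S=20.2500: V=(p*·2.4360+(1−p*)·21.5757)/1.3=4.8611; Δ=(2.4360−21.5757)/(29.1600−15.1875)=-1.3698; B=V−Δ·S=32.5998
Node (1,1) S=38.8800: V=(p*·0.0000+(1−p*)·2.4360)/1.3=0.3802; Δ=(0.0000−2.4360)/(55.9872−29.1600)=-0.0908; B=V−Δ·S=3.9106
Node (0,0) S=27.0000: V=(p*·0.3802+(1−p*)·4.8611)/1.3=0.9918; Δ=(0.3802−4.8611)/(38.8800−20.2500)=-0.2405; B=V−Δ·S=7.4858
Check: Δ(0,0)·S0 + B(0,0) = 0.9918 = V0.

(0,0): Delta=-0.2405 Bond=7.4858
(1,0): Delta=-1.3698 Bond=32.5998
(1,1): Delta=-0.0908 Bond=3.9106
(2,0): Delta=-5.8511 Bond=110.4387
(2,1): Delta=-0.7757 Bond=25.0556
(2,2): Delta=0.0000 Bond=0.0000
(3,0): Delta=0.0000 Bond=76.9231
(3,1): Delta=-6.6268 Bond=160.5351
(3,2): Delta=0.0000 Bond=0.0000
(3,3): Delta=0.0000 Bond=0.0000
V0=0.9918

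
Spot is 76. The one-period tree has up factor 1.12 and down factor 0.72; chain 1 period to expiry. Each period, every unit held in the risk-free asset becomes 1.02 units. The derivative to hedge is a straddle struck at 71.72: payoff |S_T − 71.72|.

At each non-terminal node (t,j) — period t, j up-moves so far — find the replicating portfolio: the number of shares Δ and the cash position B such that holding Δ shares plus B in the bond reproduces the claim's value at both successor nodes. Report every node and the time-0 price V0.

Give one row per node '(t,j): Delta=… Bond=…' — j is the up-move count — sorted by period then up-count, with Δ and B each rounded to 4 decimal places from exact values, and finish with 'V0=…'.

Under the risk-neutral measure, an up-move has probability p* = (R−d)/(u−d) = 0.7500 and values discount at R = 1.02.
Terminal payoffs: V(1,0)=17.0000, V(1,1)=13.4000
(0,0): S=76.0000. Δ = (V_up−V_dn)/(S_up−S_dn) = (13.4000−17.0000)/(85.1200−54.7200) = -0.1184. V = [p*·13.4000 + (1−p*)·17.0000]/1.02 = 14.0196. B = V − Δ·S = 23.0196.
The time-0 hedge costs 14.0196, which is the no-arbitrage price.

(0,0): Delta=-0.1184 Bond=23.0196
V0=14.0196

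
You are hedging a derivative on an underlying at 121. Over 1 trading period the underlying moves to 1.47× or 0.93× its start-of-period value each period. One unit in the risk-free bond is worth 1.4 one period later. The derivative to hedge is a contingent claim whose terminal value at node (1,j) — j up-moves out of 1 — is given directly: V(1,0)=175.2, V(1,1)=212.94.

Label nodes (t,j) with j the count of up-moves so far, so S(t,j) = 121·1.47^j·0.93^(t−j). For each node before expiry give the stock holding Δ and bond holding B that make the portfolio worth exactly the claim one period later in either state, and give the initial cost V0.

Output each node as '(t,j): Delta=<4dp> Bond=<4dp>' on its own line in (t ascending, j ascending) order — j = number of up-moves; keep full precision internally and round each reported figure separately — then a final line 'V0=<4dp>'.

Risk-neutral probability p* = (R−d)/(u−d) = (1.4−0.93)/(1.47−0.93) = 0.8704.
At expiry t=1: V(1,0)=175.2000, V(1,1)=212.9400
(0,0): S=121.0000. Δ = (V_up−V_dn)/(S_up−S_dn) = (212.9400−175.2000)/(177.8700−112.5300) = 0.5776. V = [p*·212.9400 + (1−p*)·175.2000]/1.4 = 148.6056. B = V − Δ·S = 78.7167.
The time-0 hedge costs 148.6056, which is the no-arbitrage price.

(0,0): Delta=0.5776 Bond=78.7167
V0=148.6056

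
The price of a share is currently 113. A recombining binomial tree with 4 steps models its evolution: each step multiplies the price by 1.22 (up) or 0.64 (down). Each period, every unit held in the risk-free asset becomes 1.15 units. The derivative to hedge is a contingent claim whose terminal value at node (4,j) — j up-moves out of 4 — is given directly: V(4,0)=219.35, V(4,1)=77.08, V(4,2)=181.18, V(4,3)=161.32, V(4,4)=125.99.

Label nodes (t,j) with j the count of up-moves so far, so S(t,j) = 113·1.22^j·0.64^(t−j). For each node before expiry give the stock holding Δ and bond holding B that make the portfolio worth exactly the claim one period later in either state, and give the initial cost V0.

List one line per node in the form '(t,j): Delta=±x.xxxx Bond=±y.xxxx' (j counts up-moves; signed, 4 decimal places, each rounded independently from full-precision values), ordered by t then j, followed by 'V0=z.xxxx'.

(0,0): Delta=-0.2591 Bond=109.9177
(1,0): Delta=0.0841 Bond=101.5804
(1,1): Delta=-0.2838 Bond=129.8127
(2,0): Delta=2.4088 Bond=9.2188
(2,1): Delta=-0.0833 Bond=131.5859
(2,2): Delta=-0.2983 Bond=151.7138
(3,0): Delta=-8.2807 Bond=327.2501
(3,1): Delta=3.1785 Bond=-32.8600
(3,2): Delta=-0.3181 Bond=176.6039
(3,3): Delta=-0.2969 Bond=174.1781
V0=80.6358

No-arbitrage ⇒ martingale measure with p* = (R−d)/(u−d) = 0.8793.
Payoff layer (t=4): V(4,0)=219.3500, V(4,1)=77.0800, V(4,2)=181.1800, V(4,3)=161.3200, V(4,4)=125.9900
  t=3,j=0: stock 29.6223 → up 36.1392 (V=77.0800), down 18.9583 (V=219.3500). Price 81.9570; hedge Δ=-8.2807, bond B=327.2501.
  t=3,j=1: stock 56.4675 → up 68.8903 (V=181.1800), down 36.1392 (V=77.0800). Price 146.6228; hedge Δ=3.1785, bond B=-32.8600.
  t=3,j=2: stock 107.6411 → up 131.3221 (V=161.3200), down 68.8903 (V=181.1800). Price 142.3625; hedge Δ=-0.3181, bond B=176.6039.
  t=3,j=3: stock 205.1908 → up 250.3328 (V=125.9900), down 131.3221 (V=161.3200). Price 113.2643; hedge Δ=-0.2969, bond B=174.1781.
  t=2,j=0: stock 46.2848 → up 56.4675 (V=146.6228), down 29.6223 (V=81.9570). Price 120.7116; hedge Δ=2.4088, bond B=9.2188.
  t=2,j=1: stock 88.2304 → up 107.6411 (V=142.3625), down 56.4675 (V=146.6228). Price 124.2406; hedge Δ=-0.0833, bond B=131.5859.
  t=2,j=2: stock 168.1892 → up 205.1908 (V=113.2643), down 107.6411 (V=142.3625). Price 101.5445; hedge Δ=-0.2983, bond B=151.7138.
  t=1,j=0: stock 72.3200 → up 88.2304 (V=124.2406), down 46.2848 (V=120.7116). Price 107.6649; hedge Δ=0.0841, bond B=101.5804.
  t=1,j=1: stock 137.8600 → up 168.1892 (V=101.5445), down 88.2304 (V=124.2406). Price 90.6815; hedge Δ=-0.2838, bond B=129.8127.
  t=0,j=0: stock 113.0000 → up 137.8600 (V=90.6815), down 72.3200 (V=107.6649). Price 80.6358; hedge Δ=-0.2591, bond B=109.9177.
The time-0 hedge costs 80.6358, which is the no-arbitrage price.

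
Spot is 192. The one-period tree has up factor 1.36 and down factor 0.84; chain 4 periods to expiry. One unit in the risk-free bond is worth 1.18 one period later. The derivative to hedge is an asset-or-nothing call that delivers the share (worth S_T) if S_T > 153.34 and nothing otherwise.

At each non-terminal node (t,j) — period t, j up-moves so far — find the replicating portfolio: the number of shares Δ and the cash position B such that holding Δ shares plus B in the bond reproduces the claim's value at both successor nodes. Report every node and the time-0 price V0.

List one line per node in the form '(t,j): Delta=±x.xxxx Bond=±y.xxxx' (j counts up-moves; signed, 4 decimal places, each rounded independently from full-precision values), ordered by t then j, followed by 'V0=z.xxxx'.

(0,0): Delta=1.0242 Bond=-5.3485
(1,0): Delta=1.0981 Bond=-18.2325
(1,1): Delta=1.0000 Bond=0.0000
(2,0): Delta=1.3981 Bond=-62.1526
(2,1): Delta=1.0000 Bond=0.0000
(2,2): Delta=1.0000 Bond=0.0000
(3,0): Delta=2.6154 Bond=-211.8712
(3,1): Delta=1.0000 Bond=0.0000
(3,2): Delta=1.0000 Bond=0.0000
(3,3): Delta=1.0000 Bond=0.0000
V0=191.2921

No-arbitrage ⇒ martingale measure with p* = (R−d)/(u−d) = 0.6538.
Terminal values V(4,·): V(4,0)=0.0000, V(4,1)=154.7669, V(4,2)=250.5749, V(4,3)=405.6927, V(4,4)=656.8359
Node (3,0) S=113.7992: V=(p*·154.7669+(1−p*)·0.0000)/1.18=85.7574; Δ=(154.7669−0.0000)/(154.7669−95.5913)=2.6154; B=V−Δ·S=-211.8712
Node (3,1) S=184.2463: V=(p*·250.5749+(1−p*)·154.7669)/1.18=184.2463; Δ=(250.5749−154.7669)/(250.5749−154.7669)=1.0000; B=V−Δ·S=0.0000
Node (3,2) S=298.3035: V=(p*·405.6927+(1−p*)·250.5749)/1.18=298.3035; Δ=(405.6927−250.5749)/(405.6927−250.5749)=1.0000; B=V−Δ·S=0.0000
Node (3,3) S=482.9676: V=(p*·656.8359+(1−p*)·405.6927)/1.18=482.9676; Δ=(656.8359−405.6927)/(656.8359−405.6927)=1.0000; B=V−Δ·S=0.0000
Node (2,0) S=135.4752: V=(p*·184.2463+(1−p*)·85.7574)/1.18=127.2491; Δ=(184.2463−85.7574)/(184.2463−113.7992)=1.3981; B=V−Δ·S=-62.1526
Node (2,1) S=219.3408: V=(p*·298.3035+(1−p*)·184.2463)/1.18=219.3408; Δ=(298.3035−184.2463)/(298.3035−184.2463)=1.0000; B=V−Δ·S=0.0000
Node (2,2) S=355.1232: V=(p*·482.9676+(1−p*)·298.3035)/1.18=355.1232; Δ=(482.9676−298.3035)/(482.9676−298.3035)=1.0000; B=V−Δ·S=0.0000
Node (1,0) S=161.2800: V=(p*·219.3408+(1−p*)·127.2491)/1.18=158.8669; Δ=(219.3408−127.2491)/(219.3408−135.4752)=1.0981; B=V−Δ·S=-18.2325
Node (1,1) S=261.1200: V=(p*·355.1232+(1−p*)·219.3408)/1.18=261.1200; Δ=(355.1232−219.3408)/(355.1232−219.3408)=1.0000; B=V−Δ·S=0.0000
Node (0,0) S=192.0000: V=(p*·261.1200+(1−p*)·158.8669)/1.18=191.2921; Δ=(261.1200−158.8669)/(261.1200−161.2800)=1.0242; B=V−Δ·S=-5.3485
The time-0 hedge costs 191.2921, which is the no-arbitrage price.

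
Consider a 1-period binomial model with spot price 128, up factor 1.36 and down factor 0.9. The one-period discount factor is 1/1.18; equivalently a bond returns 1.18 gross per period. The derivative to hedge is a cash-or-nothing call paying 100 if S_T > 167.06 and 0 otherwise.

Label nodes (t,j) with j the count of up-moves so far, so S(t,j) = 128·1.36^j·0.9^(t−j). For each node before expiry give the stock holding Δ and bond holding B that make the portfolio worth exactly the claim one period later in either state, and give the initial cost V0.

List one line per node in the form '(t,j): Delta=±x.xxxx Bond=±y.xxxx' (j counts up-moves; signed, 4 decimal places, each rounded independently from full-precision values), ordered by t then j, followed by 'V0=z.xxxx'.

Risk-neutral probability p* = (R−d)/(u−d) = (1.18−0.9)/(1.36−0.9) = 0.6087.
Terminal values V(1,·): V(1,0)=0.0000, V(1,1)=100.0000
  t=0,j=0: stock 128.0000 → up 174.0800 (V=100.0000), down 115.2000 (V=0.0000). Price 51.5844; hedge Δ=1.6984, bond B=-165.8069.
Each (Δ,B) replicates both successor values, so the strategy is self-financing and V0 is arbitrage-free.

(0,0): Delta=1.6984 Bond=-165.8069
V0=51.5844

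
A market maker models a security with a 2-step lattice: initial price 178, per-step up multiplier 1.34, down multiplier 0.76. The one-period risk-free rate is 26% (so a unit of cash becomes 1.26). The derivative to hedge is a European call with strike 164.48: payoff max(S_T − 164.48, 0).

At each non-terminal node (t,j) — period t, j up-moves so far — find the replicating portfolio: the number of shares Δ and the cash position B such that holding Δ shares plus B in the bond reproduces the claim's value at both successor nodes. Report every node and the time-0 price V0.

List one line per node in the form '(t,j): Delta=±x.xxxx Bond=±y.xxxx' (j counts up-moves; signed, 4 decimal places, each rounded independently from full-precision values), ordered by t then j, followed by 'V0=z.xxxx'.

(0,0): Delta=0.9346 Bond=-91.2249
(1,0): Delta=0.2141 Bond=-17.4663
(1,1): Delta=1.0000 Bond=-130.5397
V0=75.1361

No-arbitrage ⇒ martingale measure with p* = (R−d)/(u−d) = 0.8621.
Terminal payoffs: V(2,0)=0.0000, V(2,1)=16.7952, V(2,2)=155.1368
(1,0): S=135.2800. Δ = (V_up−V_dn)/(S_up−S_dn) = (16.7952−0.0000)/(181.2752−102.8128) = 0.2141. V = [p*·16.7952 + (1−p*)·0.0000]/1.26 = 11.4910. B = V − Δ·S = -17.4663.
(1,1): S=238.5200. Δ = (V_up−V_dn)/(S_up−S_dn) = (155.1368−16.7952)/(319.6168−181.2752) = 1.0000. V = [p*·155.1368 + (1−p*)·16.7952]/1.26 = 107.9803. B = V − Δ·S = -130.5397.
(0,0): S=178.0000. Δ = (V_up−V_dn)/(S_up−S_dn) = (107.9803−11.4910)/(238.5200−135.2800) = 0.9346. V = [p*·107.9803 + (1−p*)·11.4910]/1.26 = 75.1361. B = V − Δ·S = -91.2249.
Each (Δ,B) replicates both successor values, so the strategy is self-financing and V0 is arbitrage-free.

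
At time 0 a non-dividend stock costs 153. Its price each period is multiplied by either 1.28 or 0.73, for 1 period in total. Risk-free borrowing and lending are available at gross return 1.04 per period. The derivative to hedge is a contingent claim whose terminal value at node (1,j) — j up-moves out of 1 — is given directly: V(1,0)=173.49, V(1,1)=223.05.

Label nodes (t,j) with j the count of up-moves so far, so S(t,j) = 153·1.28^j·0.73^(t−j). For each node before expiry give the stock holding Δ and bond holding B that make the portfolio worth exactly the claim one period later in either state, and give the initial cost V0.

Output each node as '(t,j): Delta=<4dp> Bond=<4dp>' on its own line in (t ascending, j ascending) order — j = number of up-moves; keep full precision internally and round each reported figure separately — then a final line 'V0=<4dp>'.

(0,0): Delta=0.5889 Bond=103.5677
V0=193.6767

No-arbitrage ⇒ martingale measure with p* = (R−d)/(u−d) = 0.5636.
At expiry t=1: V(1,0)=173.4900, V(1,1)=223.0500
Node (0,0) S=153.0000: V=(p*·223.0500+(1−p*)·173.4900)/1.04=193.6767; Δ=(223.0500−173.4900)/(195.8400−111.6900)=0.5889; B=V−Δ·S=103.5677
The time-0 hedge costs 193.6767, which is the no-arbitrage price.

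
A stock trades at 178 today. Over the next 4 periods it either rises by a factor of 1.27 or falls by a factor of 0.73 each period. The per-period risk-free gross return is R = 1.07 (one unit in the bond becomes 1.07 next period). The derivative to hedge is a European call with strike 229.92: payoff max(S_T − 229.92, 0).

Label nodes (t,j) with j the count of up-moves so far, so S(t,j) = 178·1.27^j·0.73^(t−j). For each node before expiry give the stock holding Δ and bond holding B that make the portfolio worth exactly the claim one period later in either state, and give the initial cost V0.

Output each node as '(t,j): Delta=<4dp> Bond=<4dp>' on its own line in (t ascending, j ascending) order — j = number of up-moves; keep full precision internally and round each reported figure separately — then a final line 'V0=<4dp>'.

(0,0): Delta=0.5530 Bond=-60.2483
(1,0): Delta=0.1789 Bond=-15.8569
(1,1): Delta=0.6794 Bond=-93.0591
(2,0): Delta=0.0000 Bond=0.0000
(2,1): Delta=0.2393 Bond=-26.9474
(2,2): Delta=0.8282 Bond=-142.2943
(3,0): Delta=0.0000 Bond=0.0000
(3,1): Delta=0.0000 Bond=0.0000
(3,2): Delta=0.3203 Bond=-45.7948
(3,3): Delta=1.0000 Bond=-214.8785
V0=38.1779

Since d<R<u, set p* = (R−d)/(u−d) = 0.6296; price each node as the discounted p*-expectation of its children.
Payoff layer (t=4): V(4,0)=0.0000, V(4,1)=0.0000, V(4,2)=0.0000, V(4,3)=36.2469, V(4,4)=233.1375
  t=3,j=0: stock 69.2450 → up 87.9412 (V=0.0000), down 50.5489 (V=0.0000). Price 0.0000; hedge Δ=0.0000, bond B=0.0000.
  t=3,j=1: stock 120.4674 → up 152.9936 (V=0.0000), down 87.9412 (V=0.0000). Price 0.0000; hedge Δ=0.0000, bond B=0.0000.
  t=3,j=2: stock 209.5802 → up 266.1669 (V=36.2469), down 152.9936 (V=0.0000). Price 21.3291; hedge Δ=0.3203, bond B=-45.7948.
  t=3,j=3: stock 364.6122 → up 463.0575 (V=233.1375), down 266.1669 (V=36.2469). Price 149.7337; hedge Δ=1.0000, bond B=-214.8785.
  t=2,j=0: stock 94.8562 → up 120.4674 (V=0.0000), down 69.2450 (V=0.0000). Price 0.0000; hedge Δ=0.0000, bond B=0.0000.
  t=2,j=1: stock 165.0238 → up 209.5802 (V=21.3291), down 120.4674 (V=0.0000). Price 12.5509; hedge Δ=0.2393, bond B=-26.9474.
  t=2,j=2: stock 287.0962 → up 364.6122 (V=149.7337), down 209.5802 (V=21.3291). Price 95.4920; hedge Δ=0.8282, bond B=-142.2943.
  t=1,j=0: stock 129.9400 → up 165.0238 (V=12.5509), down 94.8562 (V=0.0000). Price 7.3854; hedge Δ=0.1789, bond B=-15.8569.
  t=1,j=1: stock 226.0600 → up 287.0962 (V=95.4920), down 165.0238 (V=12.5509). Price 60.5356; hedge Δ=0.6794, bond B=-93.0591.
  t=0,j=0: stock 178.0000 → up 226.0600 (V=60.5356), down 129.9400 (V=7.3854). Price 38.1779; hedge Δ=0.5530, bond B=-60.2483.
The time-0 hedge costs 38.1779, which is the no-arbitrage price.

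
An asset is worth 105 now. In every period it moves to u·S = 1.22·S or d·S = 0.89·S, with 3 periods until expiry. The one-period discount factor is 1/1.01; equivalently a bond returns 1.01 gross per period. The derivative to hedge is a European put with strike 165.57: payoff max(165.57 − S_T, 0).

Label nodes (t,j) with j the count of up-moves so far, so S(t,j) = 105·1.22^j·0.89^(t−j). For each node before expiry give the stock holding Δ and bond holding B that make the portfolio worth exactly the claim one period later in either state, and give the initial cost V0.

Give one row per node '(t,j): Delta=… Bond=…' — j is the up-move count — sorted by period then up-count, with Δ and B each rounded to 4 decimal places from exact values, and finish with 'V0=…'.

(0,0): Delta=-0.9061 Bond=152.0147
(1,0): Delta=-1.0000 Bond=162.3076
(1,1): Delta=-0.7863 Bond=138.1824
(2,0): Delta=-1.0000 Bond=163.9307
(2,1): Delta=-1.0000 Bond=163.9307
(2,2): Delta=-0.5134 Bond=96.9229
V0=56.8717

No-arbitrage ⇒ martingale measure with p* = (R−d)/(u−d) = 0.3636.
Payoff layer (t=3): V(3,0)=91.5483, V(3,1)=64.1020, V(3,2)=26.4790, V(3,3)=0.0000
Node (2,0) S=83.1705: V=(p*·64.1020+(1−p*)·91.5483)/1.01=80.7602; Δ=(64.1020−91.5483)/(101.4680−74.0217)=-1.0000; B=V−Δ·S=163.9307
Node (2,1) S=114.0090: V=(p*·26.4790+(1−p*)·64.1020)/1.01=49.9217; Δ=(26.4790−64.1020)/(139.0910−101.4680)=-1.0000; B=V−Δ·S=163.9307
Node (2,2) S=156.2820: V=(p*·0.0000+(1−p*)·26.4790)/1.01=16.6835; Δ=(0.0000−26.4790)/(190.6640−139.0910)=-0.5134; B=V−Δ·S=96.9229
Node (1,0) S=93.4500: V=(p*·49.9217+(1−p*)·80.7602)/1.01=68.8576; Δ=(49.9217−80.7602)/(114.0090−83.1705)=-1.0000; B=V−Δ·S=162.3076
Node (1,1) S=128.1000: V=(p*·16.6835+(1−p*)·49.9217)/1.01=37.4605; Δ=(16.6835−49.9217)/(156.2820−114.0090)=-0.7863; B=V−Δ·S=138.1824
Node (0,0) S=105.0000: V=(p*·37.4605+(1−p*)·68.8576)/1.01=56.8717; Δ=(37.4605−68.8576)/(128.1000−93.4500)=-0.9061; B=V−Δ·S=152.0147
Check: Δ(0,0)·S0 + B(0,0) = 56.8717 = V0.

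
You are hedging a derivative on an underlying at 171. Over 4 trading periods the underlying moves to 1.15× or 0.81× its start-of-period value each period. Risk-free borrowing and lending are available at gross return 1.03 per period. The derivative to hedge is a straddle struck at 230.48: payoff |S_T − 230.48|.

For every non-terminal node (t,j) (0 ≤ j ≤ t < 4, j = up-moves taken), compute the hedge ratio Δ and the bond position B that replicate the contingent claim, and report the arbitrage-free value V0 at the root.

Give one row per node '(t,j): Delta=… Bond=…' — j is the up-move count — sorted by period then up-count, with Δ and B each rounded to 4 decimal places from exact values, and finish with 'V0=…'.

No-arbitrage ⇒ martingale measure with p* = (R−d)/(u−d) = 0.6471.
Terminal values V(4,·): V(4,0)=156.8701, V(4,1)=125.9721, V(4,2)=82.1046, V(4,3)=19.8236, V(4,4)=68.6001
(3,0): S=90.8764. Δ = (V_up−V_dn)/(S_up−S_dn) = (125.9721−156.8701)/(104.5079−73.6099) = -1.0000. V = [p*·125.9721 + (1−p*)·156.8701]/1.03 = 132.8906. B = V − Δ·S = 223.7670.
(3,1): S=129.0221. Δ = (V_up−V_dn)/(S_up−S_dn) = (82.1046−125.9721)/(148.3754−104.5079) = -1.0000. V = [p*·82.1046 + (1−p*)·125.9721]/1.03 = 94.7449. B = V − Δ·S = 223.7670.
(3,2): S=183.1795. Δ = (V_up−V_dn)/(S_up−S_dn) = (19.8236−82.1046)/(210.6564−148.3754) = -1.0000. V = [p*·19.8236 + (1−p*)·82.1046]/1.03 = 40.5875. B = V − Δ·S = 223.7670.
(3,3): S=260.0696. Δ = (V_up−V_dn)/(S_up−S_dn) = (68.6001−19.8236)/(299.0801−210.6564) = 0.5516. V = [p*·68.6001 + (1−p*)·19.8236]/1.03 = 49.8882. B = V − Δ·S = -93.5720.
(2,0): S=112.1931. Δ = (V_up−V_dn)/(S_up−S_dn) = (94.7449−132.8906)/(129.0221−90.8764) = -1.0000. V = [p*·94.7449 + (1−p*)·132.8906]/1.03 = 105.0564. B = V − Δ·S = 217.2495.
(2,1): S=159.2865. Δ = (V_up−V_dn)/(S_up−S_dn) = (40.5875−94.7449)/(183.1795−129.0221) = -1.0000. V = [p*·40.5875 + (1−p*)·94.7449]/1.03 = 57.9630. B = V − Δ·S = 217.2495.
(2,2): S=226.1475. Δ = (V_up−V_dn)/(S_up−S_dn) = (49.8882−40.5875)/(260.0696−183.1795) = 0.1210. V = [p*·49.8882 + (1−p*)·40.5875]/1.03 = 45.2482. B = V − Δ·S = 17.8932.
(1,0): S=138.5100. Δ = (V_up−V_dn)/(S_up−S_dn) = (57.9630−105.0564)/(159.2865−112.1931) = -1.0000. V = [p*·57.9630 + (1−p*)·105.0564]/1.03 = 72.4118. B = V − Δ·S = 210.9218.
(1,1): S=196.6500. Δ = (V_up−V_dn)/(S_up−S_dn) = (45.2482−57.9630)/(226.1475−159.2865) = -0.1902. V = [p*·45.2482 + (1−p*)·57.9630]/1.03 = 48.2871. B = V − Δ·S = 85.6837.
(0,0): S=171.0000. Δ = (V_up−V_dn)/(S_up−S_dn) = (48.2871−72.4118)/(196.6500−138.5100) = -0.4149. V = [p*·48.2871 + (1−p*)·72.4118]/1.03 = 55.1473. B = V − Δ·S = 126.1024.
Each (Δ,B) replicates both successor values, so the strategy is self-financing and V0 is arbitrage-free.

(0,0): Delta=-0.4149 Bond=126.1024
(1,0): Delta=-1.0000 Bond=210.9218
(1,1): Delta=-0.1902 Bond=85.6837
(2,0): Delta=-1.0000 Bond=217.2495
(2,1): Delta=-1.0000 Bond=217.2495
(2,2): Delta=0.1210 Bond=17.8932
(3,0): Delta=-1.0000 Bond=223.7670
(3,1): Delta=-1.0000 Bond=223.7670
(3,2): Delta=-1.0000 Bond=223.7670
(3,3): Delta=0.5516 Bond=-93.5720
V0=55.1473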